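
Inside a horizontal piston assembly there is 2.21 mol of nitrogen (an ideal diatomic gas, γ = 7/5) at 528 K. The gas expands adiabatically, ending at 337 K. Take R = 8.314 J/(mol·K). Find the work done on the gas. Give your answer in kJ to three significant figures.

Adiabatic ⇒ Q = 0, so W_by = −ΔU = nCᵥ(T₁ − T₂).
Cᵥ = 5R/2 = 20.79 J/(mol·K).
W = (2.21)(20.79)(528 − 337) = 8774 J.
Work on gas = −W_by = -8774 J.

W ≈ -8.77 kJ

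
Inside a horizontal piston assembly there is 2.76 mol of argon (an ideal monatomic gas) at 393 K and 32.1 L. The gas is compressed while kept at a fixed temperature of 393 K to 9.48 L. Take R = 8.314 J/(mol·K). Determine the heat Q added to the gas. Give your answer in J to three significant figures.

Q ≈ -11000 J

Isothermal ⇒ ΔU = 0, so Q = W = nRT ln(V₂/V₁).
Q = (2.76)(8.314)(393) ln(9.48/32.1) = 9018 × -1.22 = -10999 J.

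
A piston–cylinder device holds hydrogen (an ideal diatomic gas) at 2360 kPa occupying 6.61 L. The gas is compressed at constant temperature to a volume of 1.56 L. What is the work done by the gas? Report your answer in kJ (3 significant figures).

W ≈ -22.5 kJ

Isothermal: W = nRT ln(V₂/V₁) = P₁V₁ ln(V₂/V₁).
P₁V₁ = (2360 kPa)(6.61 L) = 15600 J.
W = 15600 × ln(1.56/6.61) = 15600 × -1.444
W_by_gas = -22524 J.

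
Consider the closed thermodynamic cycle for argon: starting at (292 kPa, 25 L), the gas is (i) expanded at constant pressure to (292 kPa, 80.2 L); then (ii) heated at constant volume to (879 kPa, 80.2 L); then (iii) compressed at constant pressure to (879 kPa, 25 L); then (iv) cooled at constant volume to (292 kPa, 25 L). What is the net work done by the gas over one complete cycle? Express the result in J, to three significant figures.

Constant-volume legs do no work.
W(i) = (292)(80.2 − 25) = 16118 J; W(iii) = (879)(25 − 80.2) = -48521 J.
W_net = 16118 − 48521 = -32402 J (the counter-clockwise enclosed area).

W_net ≈ -32400 J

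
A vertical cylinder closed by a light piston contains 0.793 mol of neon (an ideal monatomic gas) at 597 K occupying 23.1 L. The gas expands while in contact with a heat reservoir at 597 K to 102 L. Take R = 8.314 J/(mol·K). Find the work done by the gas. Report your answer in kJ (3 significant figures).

Isothermal: W = nRT ln(V₂/V₁).
W = (0.793)(8.314)(597) × ln(102/23.1)
  = 3936 × 1.485
W_by_gas = 5846 J.

W ≈ 5.85 kJ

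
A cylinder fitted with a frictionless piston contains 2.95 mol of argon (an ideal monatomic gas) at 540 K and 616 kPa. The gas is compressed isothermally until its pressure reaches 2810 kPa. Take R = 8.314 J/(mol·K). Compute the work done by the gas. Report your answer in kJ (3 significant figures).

W ≈ -20.1 kJ

Isothermal process: W = nRT ln(V₂/V₁) = nRT ln(P₁/P₂).
W = (2.95)(8.314)(540) × ln(616/2810)
  = 13244 × ln(0.2192) = 13244 × -1.518
W_by_gas = -20101 J.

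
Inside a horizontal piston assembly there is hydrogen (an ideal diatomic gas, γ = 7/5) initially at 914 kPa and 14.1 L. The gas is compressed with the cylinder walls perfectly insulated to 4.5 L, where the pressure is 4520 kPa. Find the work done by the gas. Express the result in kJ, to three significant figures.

Adiabatic: W = (P₁V₁ − P₂V₂)/(γ − 1) with γ = 7/5.
P₁V₁ = 12887 J, P₂V₂ = 20340 J.
W = (12887 − 20340) / 0.4 = -18632 J.

W ≈ -18.6 kJ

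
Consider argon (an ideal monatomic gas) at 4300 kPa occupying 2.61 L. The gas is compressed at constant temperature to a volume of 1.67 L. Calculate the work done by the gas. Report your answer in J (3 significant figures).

Isothermal: W = nRT ln(V₂/V₁) = P₁V₁ ln(V₂/V₁).
P₁V₁ = (4300 kPa)(2.61 L) = 11223 J.
W = 11223 × ln(1.67/2.61) = 11223 × -0.4465
W_by_gas = -5011 J.

W ≈ -5010 J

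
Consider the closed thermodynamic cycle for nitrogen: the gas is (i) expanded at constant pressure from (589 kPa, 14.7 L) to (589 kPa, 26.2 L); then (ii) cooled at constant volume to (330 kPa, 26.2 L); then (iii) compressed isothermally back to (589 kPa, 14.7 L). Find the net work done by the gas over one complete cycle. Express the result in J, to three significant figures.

W_net ≈ 1780 J

Leg (i): W = PΔV = (589)(26.2 − 14.7) = 6774 J.
Leg (ii): W = 0.
Leg (iii): W = PᵢVᵢ ln(V_f/Vᵢ) = (8646) ln(14.7/26.2) = -4997 J.
W_net = 6774 − 4997 = 1777 J.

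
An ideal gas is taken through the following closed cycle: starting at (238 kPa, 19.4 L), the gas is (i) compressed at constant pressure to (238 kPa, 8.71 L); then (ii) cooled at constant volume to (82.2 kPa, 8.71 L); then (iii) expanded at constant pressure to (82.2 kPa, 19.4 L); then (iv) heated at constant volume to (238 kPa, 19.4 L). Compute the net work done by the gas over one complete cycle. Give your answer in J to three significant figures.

W_net ≈ -1670 J

Constant-volume legs do no work.
W(i) = (238)(8.71 − 19.4) = -2544 J; W(iii) = (82.2)(19.4 − 8.71) = 878.7 J.
W_net = -2544 + 878.7 = -1666 J (the counter-clockwise enclosed area).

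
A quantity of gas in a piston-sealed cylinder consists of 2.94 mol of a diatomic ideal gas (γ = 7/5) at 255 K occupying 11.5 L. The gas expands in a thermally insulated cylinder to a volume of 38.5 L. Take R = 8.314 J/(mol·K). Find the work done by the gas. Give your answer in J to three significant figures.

Adiabatic: TV^(γ−1) = const with γ = 7/5.
T₂ = T₁ (V₁/V₂)^(γ−1) = 255 × (11.5/38.5)^0.4 = 255 × 0.6167 = 157.3 K.
W_by = nCᵥ(T₁ − T₂) = (2.94)(20.79)(255 − 157.3) = 5972 J.

W ≈ 5970 J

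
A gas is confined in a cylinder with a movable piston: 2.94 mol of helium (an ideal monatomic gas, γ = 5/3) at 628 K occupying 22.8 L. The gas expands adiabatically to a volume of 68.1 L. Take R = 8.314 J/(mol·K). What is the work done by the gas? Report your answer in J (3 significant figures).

W ≈ 11900 J

Adiabatic: TV^(γ−1) = const with γ = 5/3.
T₂ = T₁ (V₁/V₂)^(γ−1) = 628 × (22.8/68.1)^0.667 = 628 × 0.4822 = 302.8 K.
W_by = nCᵥ(T₁ − T₂) = (2.94)(12.47)(628 − 302.8) = 11923 J.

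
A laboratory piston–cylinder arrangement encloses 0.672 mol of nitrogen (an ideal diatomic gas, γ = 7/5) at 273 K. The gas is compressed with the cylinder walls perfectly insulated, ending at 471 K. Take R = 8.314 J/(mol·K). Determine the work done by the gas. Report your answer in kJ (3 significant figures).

W ≈ -2.77 kJ

Adiabatic ⇒ Q = 0, so W_by = −ΔU = nCᵥ(T₁ − T₂).
Cᵥ = 5R/2 = 20.79 J/(mol·K).
W = (0.672)(20.79)(273 − 471) = -2766 J.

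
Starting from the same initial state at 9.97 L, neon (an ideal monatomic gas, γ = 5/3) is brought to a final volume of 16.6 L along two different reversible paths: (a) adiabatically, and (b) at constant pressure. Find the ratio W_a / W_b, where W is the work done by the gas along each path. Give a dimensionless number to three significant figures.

Path (a) adiabatic: W = P₁V₁(1 − (V₁/V₂)^(γ−1))/(γ−1) → W_a/(P₁V₁) = 0.4322.
Path (b) isobaric: W = P₁(V₂ − V₁) → W_b/(P₁V₁) = 0.665.
W_a / W_b = 0.4322 / 0.665 = 0.65.

W_a / W_b ≈ 0.650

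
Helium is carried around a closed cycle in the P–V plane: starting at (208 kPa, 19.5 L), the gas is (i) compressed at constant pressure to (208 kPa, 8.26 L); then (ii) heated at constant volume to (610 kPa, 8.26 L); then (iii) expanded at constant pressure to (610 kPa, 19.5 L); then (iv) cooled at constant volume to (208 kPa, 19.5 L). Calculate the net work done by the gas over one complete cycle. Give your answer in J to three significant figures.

Constant-volume legs do no work.
W(i) = (208)(8.26 − 19.5) = -2338 J; W(iii) = (610)(19.5 − 8.26) = 6856 J.
W_net = -2338 + 6856 = 4518 J (the clockwise enclosed area).

W_net ≈ 4520 J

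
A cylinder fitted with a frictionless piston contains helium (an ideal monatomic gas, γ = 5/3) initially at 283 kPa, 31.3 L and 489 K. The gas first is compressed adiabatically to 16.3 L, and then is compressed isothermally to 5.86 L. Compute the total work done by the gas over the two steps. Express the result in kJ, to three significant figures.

W_total ≈ -21.2 kJ

Step 1 (adiabatic): W = (P₁V₁ − P₂V₂)/(γ−1) = (8858 − 13685)/0.667 = -7240 J.
After step 1: P = 839.6 kPa, V = 16.3 L, T = 755.5 K.
Step 2 (isothermal): W = P₁V₁ ln(V₂/V₁) = (13685) ln(5.86/16.3) = -14000 J.
W_total = -7240 − 14000 = -21240 J.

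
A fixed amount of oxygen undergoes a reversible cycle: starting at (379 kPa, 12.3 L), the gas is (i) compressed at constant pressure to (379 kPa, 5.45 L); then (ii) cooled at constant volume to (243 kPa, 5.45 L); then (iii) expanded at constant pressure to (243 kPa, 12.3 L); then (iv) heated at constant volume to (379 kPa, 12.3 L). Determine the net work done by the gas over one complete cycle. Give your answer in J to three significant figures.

W_net ≈ -932 J

Constant-volume legs do no work.
W(i) = (379)(5.45 − 12.3) = -2596 J; W(iii) = (243)(12.3 − 5.45) = 1665 J.
W_net = -2596 + 1665 = -931.6 J (the counter-clockwise enclosed area).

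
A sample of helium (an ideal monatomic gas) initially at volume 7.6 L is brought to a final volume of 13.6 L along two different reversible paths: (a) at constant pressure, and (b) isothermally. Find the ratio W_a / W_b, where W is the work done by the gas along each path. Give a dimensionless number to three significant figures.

Path (a) isobaric: W = P₁(V₂ − V₁) → W_a/(P₁V₁) = 0.7895.
Path (b) isothermal: W = P₁V₁ ln(V₂/V₁) → W_b/(P₁V₁) = 0.5819.
W_a / W_b = 0.7895 / 0.5819 = 1.357.

W_a / W_b ≈ 1.36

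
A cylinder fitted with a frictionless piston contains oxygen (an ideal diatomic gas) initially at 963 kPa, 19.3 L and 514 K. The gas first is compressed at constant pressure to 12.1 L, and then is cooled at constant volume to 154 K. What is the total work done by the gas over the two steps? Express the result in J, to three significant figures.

Step 1 (isobaric): W = PΔV = (963 kPa)(12.1 − 19.3 L) = -6934 J.
Step 2 (isochoric): W = 0 (constant volume).
W_total = -6934 + 0 = -6934 J.

W_total ≈ -6930 J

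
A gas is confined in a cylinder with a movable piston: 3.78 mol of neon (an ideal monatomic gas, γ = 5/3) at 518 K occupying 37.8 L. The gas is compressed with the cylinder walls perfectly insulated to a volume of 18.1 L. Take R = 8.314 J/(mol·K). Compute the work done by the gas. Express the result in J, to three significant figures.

Adiabatic: TV^(γ−1) = const with γ = 5/3.
T₂ = T₁ (V₁/V₂)^(γ−1) = 518 × (37.8/18.1)^0.667 = 518 × 1.634 = 846.3 K.
W_by = nCᵥ(T₁ − T₂) = (3.78)(12.47)(518 − 846.3) = -15477 J.

W ≈ -15500 J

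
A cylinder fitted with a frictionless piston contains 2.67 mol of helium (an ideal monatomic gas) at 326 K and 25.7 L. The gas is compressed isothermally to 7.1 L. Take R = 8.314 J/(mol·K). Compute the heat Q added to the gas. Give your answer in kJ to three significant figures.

Isothermal ⇒ ΔU = 0, so Q = W = nRT ln(V₂/V₁).
Q = (2.67)(8.314)(326) ln(7.1/25.7) = 7237 × -1.286 = -9309 J.

Q ≈ -9.31 kJ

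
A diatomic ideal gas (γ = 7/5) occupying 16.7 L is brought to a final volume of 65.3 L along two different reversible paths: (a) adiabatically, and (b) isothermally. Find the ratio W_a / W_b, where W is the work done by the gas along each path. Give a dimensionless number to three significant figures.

Path (a) adiabatic: W = P₁V₁(1 − (V₁/V₂)^(γ−1))/(γ−1) → W_a/(P₁V₁) = 1.051.
Path (b) isothermal: W = P₁V₁ ln(V₂/V₁) → W_b/(P₁V₁) = 1.364.
W_a / W_b = 1.051 / 1.364 = 0.7708.

W_a / W_b ≈ 0.771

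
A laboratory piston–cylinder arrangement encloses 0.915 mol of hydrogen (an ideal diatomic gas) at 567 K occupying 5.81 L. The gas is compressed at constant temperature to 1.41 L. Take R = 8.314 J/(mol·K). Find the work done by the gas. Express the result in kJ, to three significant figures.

Isothermal: W = nRT ln(V₂/V₁).
W = (0.915)(8.314)(567) × ln(1.41/5.81)
  = 4313 × -1.416
W_by_gas = -6108 J.

W ≈ -6.11 kJ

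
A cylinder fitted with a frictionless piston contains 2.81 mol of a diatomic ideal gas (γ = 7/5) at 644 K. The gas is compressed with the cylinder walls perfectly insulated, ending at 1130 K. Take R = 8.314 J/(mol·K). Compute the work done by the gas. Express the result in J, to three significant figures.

W ≈ -28400 J

Adiabatic ⇒ Q = 0, so W_by = −ΔU = nCᵥ(T₁ − T₂).
Cᵥ = 5R/2 = 20.79 J/(mol·K).
W = (2.81)(20.79)(644 − 1130) = -28385 J.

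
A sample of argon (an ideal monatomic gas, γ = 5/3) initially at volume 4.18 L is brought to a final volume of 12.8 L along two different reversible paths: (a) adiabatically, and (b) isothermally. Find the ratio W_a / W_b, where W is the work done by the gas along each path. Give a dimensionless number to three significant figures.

W_a / W_b ≈ 0.705

Path (a) adiabatic: W = P₁V₁(1 − (V₁/V₂)^(γ−1))/(γ−1) → W_a/(P₁V₁) = 0.7887.
Path (b) isothermal: W = P₁V₁ ln(V₂/V₁) → W_b/(P₁V₁) = 1.119.
W_a / W_b = 0.7887 / 1.119 = 0.7047.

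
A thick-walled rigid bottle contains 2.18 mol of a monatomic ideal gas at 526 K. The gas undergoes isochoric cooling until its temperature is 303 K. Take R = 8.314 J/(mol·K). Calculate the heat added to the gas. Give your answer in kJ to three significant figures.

Constant volume ⇒ W = 0, so Q = ΔU = nCᵥΔT with Cᵥ = 3R/2 = 12.47 J/(mol·K).
ΔU = (2.18)(12.47)(303 − 526) = -6063 J.

Q ≈ -6.06 kJ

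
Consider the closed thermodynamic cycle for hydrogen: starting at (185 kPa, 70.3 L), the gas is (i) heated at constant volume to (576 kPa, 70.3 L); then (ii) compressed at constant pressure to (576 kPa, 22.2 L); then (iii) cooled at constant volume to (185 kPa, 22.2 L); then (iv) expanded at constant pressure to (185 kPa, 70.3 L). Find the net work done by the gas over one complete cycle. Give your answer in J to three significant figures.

Constant-volume legs do no work.
W(ii) = (576)(22.2 − 70.3) = -27706 J; W(iv) = (185)(70.3 − 22.2) = 8898 J.
W_net = -27706 + 8898 = -18807 J (the counter-clockwise enclosed area).

W_net ≈ -18800 J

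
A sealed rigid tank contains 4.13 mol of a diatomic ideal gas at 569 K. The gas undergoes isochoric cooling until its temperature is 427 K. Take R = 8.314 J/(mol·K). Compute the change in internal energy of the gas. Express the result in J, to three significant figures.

Constant volume ⇒ W = 0, so Q = ΔU = nCᵥΔT with Cᵥ = 5R/2 = 20.79 J/(mol·K).
ΔU = (4.13)(20.79)(427 − 569) = -12190 J.

ΔU ≈ -12200 J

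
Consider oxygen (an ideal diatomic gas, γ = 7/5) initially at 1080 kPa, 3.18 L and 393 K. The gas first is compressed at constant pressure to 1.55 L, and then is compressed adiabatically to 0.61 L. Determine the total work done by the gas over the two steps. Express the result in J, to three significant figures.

Step 1 (isobaric): W = PΔV = (1080 kPa)(1.55 − 3.18 L) = -1760 J.
After step 1: P = 1080 kPa, V = 1.55 L, T = 191.6 K.
Step 2 (adiabatic): W = (P₁V₁ − P₂V₂)/(γ−1) = (1674 − 2431)/0.4 = -1892 J.
W_total = -1760 − 1892 = -3652 J.

W_total ≈ -3650 J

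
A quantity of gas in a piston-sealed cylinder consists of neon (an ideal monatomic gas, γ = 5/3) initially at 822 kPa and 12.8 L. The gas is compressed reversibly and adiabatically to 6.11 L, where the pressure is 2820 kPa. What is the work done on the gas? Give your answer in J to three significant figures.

W ≈ 10100 J

Adiabatic: W = (P₁V₁ − P₂V₂)/(γ − 1) with γ = 5/3.
P₁V₁ = 10522 J, P₂V₂ = 17230 J.
W = (10522 − 17230) / 0.6667 = -10063 J.
Work on gas = −W_by = 10063 J.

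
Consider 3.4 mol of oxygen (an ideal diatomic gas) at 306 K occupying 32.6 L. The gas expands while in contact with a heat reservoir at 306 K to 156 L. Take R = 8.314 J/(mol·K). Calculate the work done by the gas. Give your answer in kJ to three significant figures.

W ≈ 13.5 kJ

Isothermal: W = nRT ln(V₂/V₁).
W = (3.4)(8.314)(306) × ln(156/32.6)
  = 8650 × 1.566
W_by_gas = 13542 J.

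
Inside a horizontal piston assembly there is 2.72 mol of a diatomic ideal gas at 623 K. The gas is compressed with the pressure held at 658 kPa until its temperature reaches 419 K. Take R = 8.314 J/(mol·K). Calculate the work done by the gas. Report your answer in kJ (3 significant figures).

W ≈ -4.61 kJ

Isobaric: W = P ΔV = nR ΔT.
W = (2.72)(8.314)(419 − 623) = -4613 J.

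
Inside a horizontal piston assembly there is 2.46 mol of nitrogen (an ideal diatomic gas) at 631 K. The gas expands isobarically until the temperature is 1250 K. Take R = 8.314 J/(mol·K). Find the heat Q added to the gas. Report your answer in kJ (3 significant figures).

Q ≈ 44.3 kJ

Isobaric: W = nRΔT = (2.46)(8.314)(619) = 12660 J.
ΔU = nCᵥΔT with Cᵥ = 5R/2: ΔU = (2.46)(20.79)(619) = 31650 J.
Q = ΔU + W = 31650 + 12660 = 44310 J.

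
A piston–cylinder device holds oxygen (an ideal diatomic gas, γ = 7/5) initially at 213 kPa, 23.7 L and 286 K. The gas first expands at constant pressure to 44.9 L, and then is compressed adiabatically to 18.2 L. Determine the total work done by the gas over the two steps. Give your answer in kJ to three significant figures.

W_total ≈ -5.89 kJ

Step 1 (isobaric): W = PΔV = (213 kPa)(44.9 − 23.7 L) = 4516 J.
After step 1: P = 213 kPa, V = 44.9 L, T = 541.8 K.
Step 2 (adiabatic): W = (P₁V₁ − P₂V₂)/(γ−1) = (9564 − 13724)/0.4 = -10402 J.
W_total = 4516 − 10402 = -5886 J.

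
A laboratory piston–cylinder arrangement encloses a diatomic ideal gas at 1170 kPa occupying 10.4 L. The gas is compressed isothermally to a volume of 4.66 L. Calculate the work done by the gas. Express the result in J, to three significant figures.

W ≈ -9770 J

Isothermal: W = nRT ln(V₂/V₁) = P₁V₁ ln(V₂/V₁).
P₁V₁ = (1170 kPa)(10.4 L) = 12168 J.
W = 12168 × ln(4.66/10.4) = 12168 × -0.8028
W_by_gas = -9768 J.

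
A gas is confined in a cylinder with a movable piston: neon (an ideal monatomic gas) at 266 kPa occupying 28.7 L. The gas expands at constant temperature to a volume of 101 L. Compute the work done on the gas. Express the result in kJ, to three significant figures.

Isothermal: W = nRT ln(V₂/V₁) = P₁V₁ ln(V₂/V₁).
P₁V₁ = (266 kPa)(28.7 L) = 7634 J.
W = 7634 × ln(101/28.7) = 7634 × 1.258
W_by_gas = 9606 J; work on gas = −W_by = -9606 J.

W ≈ -9.61 kJ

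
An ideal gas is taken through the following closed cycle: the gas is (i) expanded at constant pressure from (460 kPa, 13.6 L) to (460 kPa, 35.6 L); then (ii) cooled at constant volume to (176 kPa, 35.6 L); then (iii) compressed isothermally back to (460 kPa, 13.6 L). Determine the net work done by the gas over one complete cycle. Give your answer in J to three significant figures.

Leg (i): W = PΔV = (460)(35.6 − 13.6) = 10120 J.
Leg (ii): W = 0.
Leg (iii): W = PᵢVᵢ ln(V_f/Vᵢ) = (6266) ln(13.6/35.6) = -6029 J.
W_net = 10120 − 6029 = 4091 J.

W_net ≈ 4090 J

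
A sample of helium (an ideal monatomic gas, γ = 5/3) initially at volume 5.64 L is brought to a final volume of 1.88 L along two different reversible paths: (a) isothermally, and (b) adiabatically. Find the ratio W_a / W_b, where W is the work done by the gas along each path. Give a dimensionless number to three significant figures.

Path (a) isothermal: W = P₁V₁ ln(V₂/V₁) → W_a/(P₁V₁) = -1.099.
Path (b) adiabatic: W = P₁V₁(1 − (V₁/V₂)^(γ−1))/(γ−1) → W_b/(P₁V₁) = -1.62.
W_a / W_b = -1.099 / -1.62 = 0.6781.

W_a / W_b ≈ 0.678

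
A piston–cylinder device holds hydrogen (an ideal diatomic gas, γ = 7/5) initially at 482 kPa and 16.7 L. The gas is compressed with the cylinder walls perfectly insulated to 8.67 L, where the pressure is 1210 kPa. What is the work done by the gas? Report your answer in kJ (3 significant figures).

Adiabatic: W = (P₁V₁ − P₂V₂)/(γ − 1) with γ = 7/5.
P₁V₁ = 8049 J, P₂V₂ = 10491 J.
W = (8049 − 10491) / 0.4 = -6103 J.

W ≈ -6.10 kJ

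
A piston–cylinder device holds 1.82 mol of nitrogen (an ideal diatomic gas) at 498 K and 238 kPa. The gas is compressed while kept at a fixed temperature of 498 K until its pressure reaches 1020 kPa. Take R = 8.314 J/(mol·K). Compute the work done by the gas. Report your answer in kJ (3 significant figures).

Isothermal process: W = nRT ln(V₂/V₁) = nRT ln(P₁/P₂).
W = (1.82)(8.314)(498) × ln(238/1020)
  = 7535 × ln(0.2333) = 7535 × -1.455
W_by_gas = -10966 J.

W ≈ -11.0 kJ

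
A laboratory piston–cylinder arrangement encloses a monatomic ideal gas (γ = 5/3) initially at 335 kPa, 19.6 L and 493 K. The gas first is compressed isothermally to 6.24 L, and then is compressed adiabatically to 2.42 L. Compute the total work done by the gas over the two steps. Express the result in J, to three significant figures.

W_total ≈ -16200 J

Step 1 (isothermal): W = P₁V₁ ln(V₂/V₁) = (6566) ln(6.24/19.6) = -7515 J.
After step 1: P = 1052 kPa, V = 6.24 L, T = 493 K.
Step 2 (adiabatic): W = (P₁V₁ − P₂V₂)/(γ−1) = (6566 − 12347)/0.667 = -8671 J.
W_total = -7515 − 8671 = -16186 J.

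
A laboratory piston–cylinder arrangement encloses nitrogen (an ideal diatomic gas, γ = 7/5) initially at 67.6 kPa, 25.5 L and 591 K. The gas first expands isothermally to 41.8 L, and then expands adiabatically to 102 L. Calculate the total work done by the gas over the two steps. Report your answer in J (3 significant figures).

Step 1 (isothermal): W = P₁V₁ ln(V₂/V₁) = (1724) ln(41.8/25.5) = 851.9 J.
After step 1: P = 41.24 kPa, V = 41.8 L, T = 591 K.
Step 2 (adiabatic): W = (P₁V₁ − P₂V₂)/(γ−1) = (1724 − 1206)/0.4 = 1293 J.
W_total = 851.9 + 1293 = 2145 J.

W_total ≈ 2150 J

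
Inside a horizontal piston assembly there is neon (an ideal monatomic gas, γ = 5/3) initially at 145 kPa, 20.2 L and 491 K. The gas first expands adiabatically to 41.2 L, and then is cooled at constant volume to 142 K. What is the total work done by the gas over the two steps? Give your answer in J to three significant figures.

Step 1 (adiabatic): W = (P₁V₁ − P₂V₂)/(γ−1) = (2929 − 1821)/0.667 = 1662 J.
Step 2 (isochoric): W = 0 (constant volume).
W_total = 1662 + 0 = 1662 J.

W_total ≈ 1660 J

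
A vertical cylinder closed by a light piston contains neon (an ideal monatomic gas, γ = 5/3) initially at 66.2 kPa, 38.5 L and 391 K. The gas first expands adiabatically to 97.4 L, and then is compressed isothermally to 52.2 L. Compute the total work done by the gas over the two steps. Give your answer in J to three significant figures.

Step 1 (adiabatic): W = (P₁V₁ − P₂V₂)/(γ−1) = (2549 − 1373)/0.667 = 1764 J.
After step 1: P = 14.09 kPa, V = 97.4 L, T = 210.6 K.
Step 2 (isothermal): W = P₁V₁ ln(V₂/V₁) = (1373) ln(52.2/97.4) = -856.2 J.
W_total = 1764 − 856.2 = 907.7 J.

W_total ≈ 908 J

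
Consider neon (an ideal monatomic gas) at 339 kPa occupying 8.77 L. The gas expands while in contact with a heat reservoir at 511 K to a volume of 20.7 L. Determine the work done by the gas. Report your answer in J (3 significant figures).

Isothermal: W = nRT ln(V₂/V₁) = P₁V₁ ln(V₂/V₁).
P₁V₁ = (339 kPa)(8.77 L) = 2973 J.
W = 2973 × ln(20.7/8.77) = 2973 × 0.8588
W_by_gas = 2553 J.

W ≈ 2550 J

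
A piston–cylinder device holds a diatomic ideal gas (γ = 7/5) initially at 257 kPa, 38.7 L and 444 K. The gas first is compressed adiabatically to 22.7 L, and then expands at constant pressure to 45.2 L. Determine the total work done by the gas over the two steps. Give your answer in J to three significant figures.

W_total ≈ 6290 J

Step 1 (adiabatic): W = (P₁V₁ − P₂V₂)/(γ−1) = (9946 − 12312)/0.4 = -5915 J.
After step 1: P = 542.4 kPa, V = 22.7 L, T = 549.6 K.
Step 2 (isobaric): W = PΔV = (542.4 kPa)(45.2 − 22.7 L) = 12203 J.
W_total = -5915 + 12203 = 6289 J.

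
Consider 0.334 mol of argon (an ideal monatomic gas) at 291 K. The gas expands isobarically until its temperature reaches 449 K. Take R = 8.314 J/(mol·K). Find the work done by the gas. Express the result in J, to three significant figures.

Isobaric: W = P ΔV = nR ΔT.
W = (0.334)(8.314)(449 − 291) = 438.7 J.

W ≈ 439 J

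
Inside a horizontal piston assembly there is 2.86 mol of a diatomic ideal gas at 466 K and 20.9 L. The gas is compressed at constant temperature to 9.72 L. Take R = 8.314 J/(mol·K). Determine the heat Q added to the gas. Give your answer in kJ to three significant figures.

Q ≈ -8.48 kJ

Isothermal ⇒ ΔU = 0, so Q = W = nRT ln(V₂/V₁).
Q = (2.86)(8.314)(466) ln(9.72/20.9) = 11081 × -0.7656 = -8483 J.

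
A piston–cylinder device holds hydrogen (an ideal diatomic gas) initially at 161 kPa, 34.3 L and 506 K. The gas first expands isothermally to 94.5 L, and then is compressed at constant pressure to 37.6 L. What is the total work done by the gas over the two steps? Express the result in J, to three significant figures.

Step 1 (isothermal): W = P₁V₁ ln(V₂/V₁) = (5522) ln(94.5/34.3) = 5597 J.
After step 1: P = 58.44 kPa, V = 94.5 L, T = 506 K.
Step 2 (isobaric): W = PΔV = (58.44 kPa)(37.6 − 94.5 L) = -3325 J.
W_total = 5597 − 3325 = 2272 J.

W_total ≈ 2270 J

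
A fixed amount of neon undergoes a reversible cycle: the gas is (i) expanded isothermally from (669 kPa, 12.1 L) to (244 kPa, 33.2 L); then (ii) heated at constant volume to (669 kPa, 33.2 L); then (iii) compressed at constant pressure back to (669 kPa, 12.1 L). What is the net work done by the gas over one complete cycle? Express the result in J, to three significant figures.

Leg (i): W = PᵢVᵢ ln(V_f/Vᵢ) = (8095) ln(33.2/12.1) = 8171 J.
Leg (ii): W = 0.
Leg (iii): W = PΔV = (669)(12.1 − 33.2) = -14116 J.
W_net = 8171 − 14116 = -5945 J.

W_net ≈ -5950 J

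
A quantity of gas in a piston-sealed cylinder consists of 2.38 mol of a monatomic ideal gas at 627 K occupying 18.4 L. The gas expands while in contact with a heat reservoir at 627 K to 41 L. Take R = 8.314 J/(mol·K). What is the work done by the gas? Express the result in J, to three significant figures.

W ≈ 9940 J

Isothermal: W = nRT ln(V₂/V₁).
W = (2.38)(8.314)(627) × ln(41/18.4)
  = 12407 × 0.8012
W_by_gas = 9940 J.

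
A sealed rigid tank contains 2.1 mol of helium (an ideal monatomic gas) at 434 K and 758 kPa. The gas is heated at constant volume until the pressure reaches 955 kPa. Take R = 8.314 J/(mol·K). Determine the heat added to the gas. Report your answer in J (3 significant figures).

Q ≈ 2950 J

Constant volume ⇒ W = 0, so Q = ΔU = nCᵥΔT with Cᵥ = 3R/2 = 12.47 J/(mol·K).
At constant V, T₂/T₁ = P₂/P₁ ⇒ ΔT = T₁(P₂/P₁ − 1) = 434·(955/758 − 1) = 112.8 K.
ΔU = (2.1)(12.47)(112.8) = 2954 J.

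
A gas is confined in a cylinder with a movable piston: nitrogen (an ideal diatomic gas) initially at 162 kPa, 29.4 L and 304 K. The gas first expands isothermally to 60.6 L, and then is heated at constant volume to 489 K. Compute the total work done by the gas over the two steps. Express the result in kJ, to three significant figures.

W_total ≈ 3.44 kJ

Step 1 (isothermal): W = P₁V₁ ln(V₂/V₁) = (4763) ln(60.6/29.4) = 3445 J.
Step 2 (isochoric): W = 0 (constant volume).
W_total = 3445 + 0 = 3445 J.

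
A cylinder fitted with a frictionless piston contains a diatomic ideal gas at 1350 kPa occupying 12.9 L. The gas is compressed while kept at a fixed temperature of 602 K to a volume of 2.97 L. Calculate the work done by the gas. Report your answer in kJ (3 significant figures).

Isothermal: W = nRT ln(V₂/V₁) = P₁V₁ ln(V₂/V₁).
P₁V₁ = (1350 kPa)(12.9 L) = 17415 J.
W = 17415 × ln(2.97/12.9) = 17415 × -1.469
W_by_gas = -25577 J.

W ≈ -25.6 kJ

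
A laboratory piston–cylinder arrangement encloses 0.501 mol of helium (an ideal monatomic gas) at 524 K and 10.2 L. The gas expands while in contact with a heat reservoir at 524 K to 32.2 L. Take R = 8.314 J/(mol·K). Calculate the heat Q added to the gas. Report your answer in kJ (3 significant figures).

Isothermal ⇒ ΔU = 0, so Q = W = nRT ln(V₂/V₁).
Q = (0.501)(8.314)(524) ln(32.2/10.2) = 2183 × 1.15 = 2509 J.

Q ≈ 2.51 kJ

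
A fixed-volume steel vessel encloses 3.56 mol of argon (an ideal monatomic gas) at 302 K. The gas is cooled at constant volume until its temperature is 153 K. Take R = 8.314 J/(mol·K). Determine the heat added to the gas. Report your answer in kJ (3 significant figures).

Q ≈ -6.62 kJ

Constant volume ⇒ W = 0, so Q = ΔU = nCᵥΔT with Cᵥ = 3R/2 = 12.47 J/(mol·K).
ΔU = (3.56)(12.47)(153 − 302) = -6615 J.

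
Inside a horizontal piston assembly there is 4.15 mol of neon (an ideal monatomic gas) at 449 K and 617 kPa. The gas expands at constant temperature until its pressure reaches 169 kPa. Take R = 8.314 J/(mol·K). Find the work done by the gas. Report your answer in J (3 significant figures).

Isothermal process: W = nRT ln(V₂/V₁) = nRT ln(P₁/P₂).
W = (4.15)(8.314)(449) × ln(617/169)
  = 15492 × ln(3.651) = 15492 × 1.295
W_by_gas = 20062 J.

W ≈ 20100 J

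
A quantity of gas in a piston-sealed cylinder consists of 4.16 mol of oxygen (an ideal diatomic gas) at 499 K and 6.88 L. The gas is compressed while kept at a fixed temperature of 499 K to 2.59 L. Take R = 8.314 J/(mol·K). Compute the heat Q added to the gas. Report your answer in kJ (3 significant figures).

Isothermal ⇒ ΔU = 0, so Q = W = nRT ln(V₂/V₁).
Q = (4.16)(8.314)(499) ln(2.59/6.88) = 17259 × -0.977 = -16861 J.

Q ≈ -16.9 kJ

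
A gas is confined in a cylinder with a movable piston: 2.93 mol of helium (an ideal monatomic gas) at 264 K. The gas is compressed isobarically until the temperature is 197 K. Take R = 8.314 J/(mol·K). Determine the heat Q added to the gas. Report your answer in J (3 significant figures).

Isobaric: W = nRΔT = (2.93)(8.314)(-67) = -1632 J.
ΔU = nCᵥΔT with Cᵥ = 3R/2: ΔU = (2.93)(12.47)(-67) = -2448 J.
Q = ΔU + W = -2448 − 1632 = -4080 J.

Q ≈ -4080 J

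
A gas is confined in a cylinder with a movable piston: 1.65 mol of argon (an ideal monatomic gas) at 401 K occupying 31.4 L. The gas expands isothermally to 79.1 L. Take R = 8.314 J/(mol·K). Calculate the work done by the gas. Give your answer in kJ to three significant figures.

W ≈ 5.08 kJ

Isothermal: W = nRT ln(V₂/V₁).
W = (1.65)(8.314)(401) × ln(79.1/31.4)
  = 5501 × 0.9239
W_by_gas = 5082 J.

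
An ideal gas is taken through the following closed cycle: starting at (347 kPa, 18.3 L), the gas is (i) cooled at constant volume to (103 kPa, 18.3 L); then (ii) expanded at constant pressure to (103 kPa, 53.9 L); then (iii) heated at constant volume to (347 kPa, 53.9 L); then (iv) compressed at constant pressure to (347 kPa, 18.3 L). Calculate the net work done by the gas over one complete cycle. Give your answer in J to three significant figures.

Constant-volume legs do no work.
W(ii) = (103)(53.9 − 18.3) = 3667 J; W(iv) = (347)(18.3 − 53.9) = -12353 J.
W_net = 3667 − 12353 = -8686 J (the counter-clockwise enclosed area).

W_net ≈ -8690 J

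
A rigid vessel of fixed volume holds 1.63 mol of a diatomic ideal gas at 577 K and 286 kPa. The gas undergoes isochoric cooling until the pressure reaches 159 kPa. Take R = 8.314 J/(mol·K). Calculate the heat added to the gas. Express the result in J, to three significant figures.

Q ≈ -8680 J

Constant volume ⇒ W = 0, so Q = ΔU = nCᵥΔT with Cᵥ = 5R/2 = 20.79 J/(mol·K).
At constant V, T₂/T₁ = P₂/P₁ ⇒ ΔT = T₁(P₂/P₁ − 1) = 577·(159/286 − 1) = -256.2 K.
ΔU = (1.63)(20.79)(-256.2) = -8681 J.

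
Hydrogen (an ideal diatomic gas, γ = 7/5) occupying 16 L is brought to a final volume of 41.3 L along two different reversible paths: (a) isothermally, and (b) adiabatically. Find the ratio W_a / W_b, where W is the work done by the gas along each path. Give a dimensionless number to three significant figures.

W_a / W_b ≈ 1.20

Path (a) isothermal: W = P₁V₁ ln(V₂/V₁) → W_a/(P₁V₁) = 0.9483.
Path (b) adiabatic: W = P₁V₁(1 − (V₁/V₂)^(γ−1))/(γ−1) → W_b/(P₁V₁) = 0.7892.
W_a / W_b = 0.9483 / 0.7892 = 1.202.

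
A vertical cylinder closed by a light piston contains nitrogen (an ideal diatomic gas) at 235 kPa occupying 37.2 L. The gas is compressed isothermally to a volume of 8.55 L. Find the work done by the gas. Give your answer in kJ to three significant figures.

W ≈ -12.9 kJ

Isothermal: W = nRT ln(V₂/V₁) = P₁V₁ ln(V₂/V₁).
P₁V₁ = (235 kPa)(37.2 L) = 8742 J.
W = 8742 × ln(8.55/37.2) = 8742 × -1.47
W_by_gas = -12854 J.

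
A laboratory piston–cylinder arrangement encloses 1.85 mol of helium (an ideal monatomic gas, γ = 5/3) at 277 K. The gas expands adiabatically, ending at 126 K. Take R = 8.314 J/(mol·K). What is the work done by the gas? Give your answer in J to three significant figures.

Adiabatic ⇒ Q = 0, so W_by = −ΔU = nCᵥ(T₁ − T₂).
Cᵥ = 3R/2 = 12.47 J/(mol·K).
W = (1.85)(12.47)(277 − 126) = 3484 J.

W ≈ 3480 J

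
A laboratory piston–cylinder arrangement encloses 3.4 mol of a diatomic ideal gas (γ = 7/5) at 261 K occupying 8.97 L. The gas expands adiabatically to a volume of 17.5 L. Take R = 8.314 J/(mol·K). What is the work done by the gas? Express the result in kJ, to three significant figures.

W ≈ 4.33 kJ

Adiabatic: TV^(γ−1) = const with γ = 7/5.
T₂ = T₁ (V₁/V₂)^(γ−1) = 261 × (8.97/17.5)^0.4 = 261 × 0.7654 = 199.8 K.
W_by = nCᵥ(T₁ − T₂) = (3.4)(20.79)(261 − 199.8) = 4327 J.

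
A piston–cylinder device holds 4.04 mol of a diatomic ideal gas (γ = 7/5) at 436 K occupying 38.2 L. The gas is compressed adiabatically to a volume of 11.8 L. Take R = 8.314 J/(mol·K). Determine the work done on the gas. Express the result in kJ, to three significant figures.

W ≈ 22.0 kJ

Adiabatic: TV^(γ−1) = const with γ = 7/5.
T₂ = T₁ (V₁/V₂)^(γ−1) = 436 × (38.2/11.8)^0.4 = 436 × 1.6 = 697.5 K.
W_by = nCᵥ(T₁ − T₂) = (4.04)(20.79)(436 − 697.5) = -21961 J.
Work on gas = −W_by = 21961 J.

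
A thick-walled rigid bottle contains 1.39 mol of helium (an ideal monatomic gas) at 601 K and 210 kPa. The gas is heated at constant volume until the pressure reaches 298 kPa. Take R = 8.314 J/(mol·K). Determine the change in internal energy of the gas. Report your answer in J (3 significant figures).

ΔU ≈ 4370 J

Constant volume ⇒ W = 0, so Q = ΔU = nCᵥΔT with Cᵥ = 3R/2 = 12.47 J/(mol·K).
At constant V, T₂/T₁ = P₂/P₁ ⇒ ΔT = T₁(P₂/P₁ − 1) = 601·(298/210 − 1) = 251.8 K.
ΔU = (1.39)(12.47)(251.8) = 4366 J.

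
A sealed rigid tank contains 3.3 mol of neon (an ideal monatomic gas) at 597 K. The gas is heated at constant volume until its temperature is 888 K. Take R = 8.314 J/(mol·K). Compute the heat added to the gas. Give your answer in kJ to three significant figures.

Q ≈ 12.0 kJ

Constant volume ⇒ W = 0, so Q = ΔU = nCᵥΔT with Cᵥ = 3R/2 = 12.47 J/(mol·K).
ΔU = (3.3)(12.47)(888 − 597) = 11976 J.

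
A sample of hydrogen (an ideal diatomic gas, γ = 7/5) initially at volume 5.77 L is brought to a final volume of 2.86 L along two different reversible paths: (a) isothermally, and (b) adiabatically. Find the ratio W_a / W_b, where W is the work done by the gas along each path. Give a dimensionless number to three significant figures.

Path (a) isothermal: W = P₁V₁ ln(V₂/V₁) → W_a/(P₁V₁) = -0.7019.
Path (b) adiabatic: W = P₁V₁(1 − (V₁/V₂)^(γ−1))/(γ−1) → W_b/(P₁V₁) = -0.8103.
W_a / W_b = -0.7019 / -0.8103 = 0.8662.

W_a / W_b ≈ 0.866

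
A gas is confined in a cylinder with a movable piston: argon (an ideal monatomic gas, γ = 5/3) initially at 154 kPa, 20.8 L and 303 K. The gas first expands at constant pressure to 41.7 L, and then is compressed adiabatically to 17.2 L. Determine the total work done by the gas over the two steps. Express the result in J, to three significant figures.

W_total ≈ -4530 J

Step 1 (isobaric): W = PΔV = (154 kPa)(41.7 − 20.8 L) = 3219 J.
After step 1: P = 154 kPa, V = 41.7 L, T = 607.5 K.
Step 2 (adiabatic): W = (P₁V₁ − P₂V₂)/(γ−1) = (6422 − 11589)/0.667 = -7751 J.
W_total = 3219 − 7751 = -4533 J.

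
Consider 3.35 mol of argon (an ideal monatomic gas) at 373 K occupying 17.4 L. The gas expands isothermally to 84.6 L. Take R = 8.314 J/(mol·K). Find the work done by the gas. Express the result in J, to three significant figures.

W ≈ 16400 J

Isothermal: W = nRT ln(V₂/V₁).
W = (3.35)(8.314)(373) × ln(84.6/17.4)
  = 10389 × 1.581
W_by_gas = 16429 J.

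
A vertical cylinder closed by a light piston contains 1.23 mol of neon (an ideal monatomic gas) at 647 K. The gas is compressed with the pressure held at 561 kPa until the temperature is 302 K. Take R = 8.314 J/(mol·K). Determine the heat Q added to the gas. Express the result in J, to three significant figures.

Isobaric: W = nRΔT = (1.23)(8.314)(-345) = -3528 J.
ΔU = nCᵥΔT with Cᵥ = 3R/2: ΔU = (1.23)(12.47)(-345) = -5292 J.
Q = ΔU + W = -5292 − 3528 = -8820 J.

Q ≈ -8820 J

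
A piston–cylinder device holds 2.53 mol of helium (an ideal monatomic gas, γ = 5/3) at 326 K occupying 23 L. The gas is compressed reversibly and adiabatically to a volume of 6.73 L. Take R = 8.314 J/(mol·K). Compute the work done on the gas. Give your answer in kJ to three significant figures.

W ≈ 13.1 kJ

Adiabatic: TV^(γ−1) = const with γ = 5/3.
T₂ = T₁ (V₁/V₂)^(γ−1) = 326 × (23/6.73)^0.667 = 326 × 2.269 = 739.6 K.
W_by = nCᵥ(T₁ − T₂) = (2.53)(12.47)(326 − 739.6) = -13051 J.
Work on gas = −W_by = 13051 J.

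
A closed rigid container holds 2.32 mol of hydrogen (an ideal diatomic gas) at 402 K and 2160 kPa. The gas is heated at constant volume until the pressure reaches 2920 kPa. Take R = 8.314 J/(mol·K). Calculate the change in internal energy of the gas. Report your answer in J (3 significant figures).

Constant volume ⇒ W = 0, so Q = ΔU = nCᵥΔT with Cᵥ = 5R/2 = 20.79 J/(mol·K).
At constant V, T₂/T₁ = P₂/P₁ ⇒ ΔT = T₁(P₂/P₁ − 1) = 402·(2920/2160 − 1) = 141.4 K.
ΔU = (2.32)(20.79)(141.4) = 6821 J.

ΔU ≈ 6820 J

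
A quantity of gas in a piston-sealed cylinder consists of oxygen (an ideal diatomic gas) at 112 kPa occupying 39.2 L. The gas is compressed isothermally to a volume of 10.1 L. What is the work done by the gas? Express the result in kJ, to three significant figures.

Isothermal: W = nRT ln(V₂/V₁) = P₁V₁ ln(V₂/V₁).
P₁V₁ = (112 kPa)(39.2 L) = 4390 J.
W = 4390 × ln(10.1/39.2) = 4390 × -1.356
W_by_gas = -5954 J.

W ≈ -5.95 kJ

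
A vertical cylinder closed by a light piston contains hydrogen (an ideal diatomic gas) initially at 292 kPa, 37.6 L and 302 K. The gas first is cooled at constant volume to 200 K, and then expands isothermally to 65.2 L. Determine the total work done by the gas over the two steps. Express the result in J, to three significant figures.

W_total ≈ 4000 J

Step 1 (isochoric): W = 0 (constant volume).
After step 1: P = 193.4 kPa (V unchanged).
Step 2 (isothermal): W = P₁V₁ ln(V₂/V₁) = (7271) ln(65.2/37.6) = 4002 J.
W_total = 0 + 4002 = 4002 J.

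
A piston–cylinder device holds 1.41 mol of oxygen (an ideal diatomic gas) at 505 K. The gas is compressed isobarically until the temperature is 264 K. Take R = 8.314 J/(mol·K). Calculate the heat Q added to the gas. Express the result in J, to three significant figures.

Isobaric: W = nRΔT = (1.41)(8.314)(-241) = -2825 J.
ΔU = nCᵥΔT with Cᵥ = 5R/2: ΔU = (1.41)(20.79)(-241) = -7063 J.
Q = ΔU + W = -7063 − 2825 = -9888 J.

Q ≈ -9890 J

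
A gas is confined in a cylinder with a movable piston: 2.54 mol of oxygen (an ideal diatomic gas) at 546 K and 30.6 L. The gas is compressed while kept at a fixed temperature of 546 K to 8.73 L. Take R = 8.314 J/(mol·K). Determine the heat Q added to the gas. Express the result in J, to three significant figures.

Q ≈ -14500 J

Isothermal ⇒ ΔU = 0, so Q = W = nRT ln(V₂/V₁).
Q = (2.54)(8.314)(546) ln(8.73/30.6) = 11530 × -1.254 = -14462 J.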